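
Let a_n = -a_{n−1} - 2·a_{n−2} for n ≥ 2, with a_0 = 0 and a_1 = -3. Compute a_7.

With companion matrix A = [[-1, -2], [1, 0]], [a_n, a_{n−1}]ᵀ = A·[a_{n−1}, a_{n−2}]ᵀ, so [a_7, a_6]ᵀ = A⁶·[a_1, a_0]ᵀ.
A⁶ = [[7, 10], [-5, 2]], giving [a_7, a_6]ᵀ = [[-21], [15]].

-21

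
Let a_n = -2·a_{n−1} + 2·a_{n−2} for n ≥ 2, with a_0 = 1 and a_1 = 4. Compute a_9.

8000

With companion matrix T = [[-2, 2], [1, 0]], [a_n, a_{n−1}]ᵀ = T·[a_{n−1}, a_{n−2}]ᵀ, so [a_9, a_8]ᵀ = T^8·[a_1, a_0]ᵀ.
T^8 = [[2448, -1792], [-896, 656]], giving [a_9, a_8]ᵀ = [[8000], [-2928]].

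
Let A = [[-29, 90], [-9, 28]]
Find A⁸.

[[2551, -7650], [765, -2294]]

tr A = -1 and det A = -2, so the characteristic polynomial is λ² − (-1)λ + (-2) with roots 1 and -2.
Eigenvectors give P = [[3, 10], [1, 3]] with P⁻¹ = [[-3, 10], [1, -3]], and A = P·diag(1, -2)·P⁻¹.
Then A⁸ = P·diag(1, 256)·P⁻¹ = [[3, 2560], [1, 768]] · [[-3, 10], [1, -3]] = [[2551, -7650], [765, -2294]].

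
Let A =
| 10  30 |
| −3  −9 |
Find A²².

A² = A (a projection; rank 1, trace 1), so A²² = A.

[[10, 30], [−3, −9]]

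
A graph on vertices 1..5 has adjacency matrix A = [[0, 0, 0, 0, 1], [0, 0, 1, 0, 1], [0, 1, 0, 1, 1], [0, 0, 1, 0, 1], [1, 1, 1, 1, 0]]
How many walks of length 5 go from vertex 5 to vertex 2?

38

The number of length-5 walks from vertex 5 to vertex 2 is entry (5,2) of A^5, where A is the adjacency matrix.
A^2 = [[1, 1, 1, 1, 0], [1, 2, 1, 2, 1], [1, 1, 3, 1, 2], [1, 2, 1, 2, 1], [0, 1, 2, 1, 4]]
A^3 = [[0, 1, 2, 1, 4], [1, 2, 5, 2, 6], [2, 5, 4, 5, 6], [1, 2, 5, 2, 6], [4, 6, 6, 6, 4]]
A^4 = [[4, 6, 6, 6, 4], [6, 11, 10, 11, 10], [6, 10, 16, 10, 16], [6, 11, 10, 11, 10], [4, 10, 16, 10, 22]]
A^5 = [[4, 10, 16, 10, 22], [10, 20, 32, 20, 38], [16, 32, 36, 32, 42], [10, 20, 32, 20, 38], [22, 38, 42, 38, 40]]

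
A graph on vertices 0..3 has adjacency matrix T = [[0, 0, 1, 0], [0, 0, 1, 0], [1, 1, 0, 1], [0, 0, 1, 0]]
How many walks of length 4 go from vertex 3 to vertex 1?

3

The number of length-4 walks from vertex 3 to vertex 1 is entry (3,1) of T⁴, where T is the adjacency matrix.
T² = [[1, 1, 0, 1], [1, 1, 0, 1], [0, 0, 3, 0], [1, 1, 0, 1]]
T³ = [[0, 0, 3, 0], [0, 0, 3, 0], [3, 3, 0, 3], [0, 0, 3, 0]]
T⁴ = [[3, 3, 0, 3], [3, 3, 0, 3], [0, 0, 9, 0], [3, 3, 0, 3]]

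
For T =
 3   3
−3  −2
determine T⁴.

T² = [[0, 3], [−3, −5]]
T³ = [[−9, −6], [6, 1]]
T⁴ = [[−9, −15], [15, 16]]

[[−9, −15], [15, 16]]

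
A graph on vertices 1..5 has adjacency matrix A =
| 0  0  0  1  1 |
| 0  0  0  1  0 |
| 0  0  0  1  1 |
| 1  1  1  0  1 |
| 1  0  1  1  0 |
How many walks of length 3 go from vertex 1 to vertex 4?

The number of length-3 walks from vertex 1 to vertex 4 is entry (1,4) of A^3, where A is the adjacency matrix.
A^2 = [[2, 1, 2, 1, 1], [1, 1, 1, 0, 1], [2, 1, 2, 1, 1], [1, 0, 1, 4, 2], [1, 1, 1, 2, 3]]
A^3 = [[2, 1, 2, 6, 5], [1, 0, 1, 4, 2], [2, 1, 2, 6, 5], [6, 4, 6, 4, 6], [5, 2, 5, 6, 4]]

6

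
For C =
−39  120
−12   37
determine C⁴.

tr C = −2 and det C = −3, so the characteristic polynomial is λ² − (−2)λ + (−3) with roots −3 and 1.
Eigenvectors give P = [[−10, 3], [−3, 1]] with P⁻¹ = [[−1, 3], [−3, 10]], and C = P·diag(−3, 1)·P⁻¹.
Then C⁴ = P·diag(81, 1)·P⁻¹ = [[−810, 3], [−243, 1]] · [[−1, 3], [−3, 10]] = [[801, −2400], [240, −719]].

[[801, −2400], [240, −719]]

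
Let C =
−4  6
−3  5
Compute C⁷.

[[−130, 258], [−129, 257]]

tr C = 1 and det C = −2, so the characteristic polynomial is λ² − (1)λ + (−2) with roots 2 and −1.
Eigenvectors give P = [[−1, −2], [−1, −1]] with P⁻¹ = [[1, −2], [−1, 1]], and C = P·diag(2, −1)·P⁻¹.
Then C⁷ = P·diag(128, −1)·P⁻¹ = [[−128, 2], [−128, 1]] · [[1, −2], [−1, 1]] = [[−130, 258], [−129, 257]].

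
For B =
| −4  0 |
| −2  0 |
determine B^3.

[[−64, 0], [−32, 0]]

B^2 = [[16, 0], [8, 0]]
B^3 = [[−64, 0], [−32, 0]]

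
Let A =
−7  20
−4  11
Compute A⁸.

tr A = 4 and det A = 3, so the characteristic polynomial is λ² − (4)λ + (3) with roots 3 and 1.
Eigenvectors give P = [[2, 5], [1, 2]] with P⁻¹ = [[−2, 5], [1, −2]], and A = P·diag(3, 1)·P⁻¹.
Then A⁸ = P·diag(6561, 1)·P⁻¹ = [[13122, 5], [6561, 2]] · [[−2, 5], [1, −2]] = [[−26239, 65600], [−13120, 32801]].

[[−26239, 65600], [−13120, 32801]]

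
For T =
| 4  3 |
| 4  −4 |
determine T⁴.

[[784, 0], [0, 784]]

T² = [[28, 0], [0, 28]]
T³ = [[112, 84], [112, −112]]
T⁴ = [[784, 0], [0, 784]]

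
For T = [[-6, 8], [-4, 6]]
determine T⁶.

tr T = 0 and det T = -4, so the characteristic polynomial is λ² − (0)λ + (-4) with roots -2 and 2.
Eigenvectors give P = [[2, 1], [1, 1]] with P⁻¹ = [[1, -1], [-1, 2]], and T = P·diag(-2, 2)·P⁻¹.
Then T⁶ = P·diag(64, 64)·P⁻¹ = [[128, 64], [64, 64]] · [[1, -1], [-1, 2]] = [[64, 0], [0, 64]].

[[64, 0], [0, 64]]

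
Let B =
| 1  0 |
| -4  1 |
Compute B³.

[[1, 0], [-12, 1]]

B = I + N where N = [[0, 0], [-4, 0]] is strictly lower-triangular, so N² = 0.
(I + N)³ = I + 3·N = [[1, 0], [-12, 1]].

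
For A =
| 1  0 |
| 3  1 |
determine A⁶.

[[1, 0], [18, 1]]

A = I + N where N = [[0, 0], [3, 0]] is strictly lower-triangular, so N² = 0.
(I + N)⁶ = I + 6·N = [[1, 0], [18, 1]].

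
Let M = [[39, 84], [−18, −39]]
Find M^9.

tr M = 0 and det M = −9, so the characteristic polynomial is λ² − (0)λ + (−9) with roots 3 and −3.
Eigenvectors give P = [[7, −2], [−3, 1]] with P⁻¹ = [[1, 2], [3, 7]], and M = P·diag(3, −3)·P⁻¹.
Then M^9 = P·diag(19683, −19683)·P⁻¹ = [[137781, 39366], [−59049, −19683]] · [[1, 2], [3, 7]] = [[255879, 551124], [−118098, −255879]].

[[255879, 551124], [−118098, −255879]]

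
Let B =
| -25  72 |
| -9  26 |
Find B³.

[[-73, 216], [-27, 80]]

tr B = 1 and det B = -2, so the characteristic polynomial is λ² − (1)λ + (-2) with roots 2 and -1.
Eigenvectors give P = [[-8, 3], [-3, 1]] with P⁻¹ = [[1, -3], [3, -8]], and B = P·diag(2, -1)·P⁻¹.
Then B³ = P·diag(8, -1)·P⁻¹ = [[-64, -3], [-24, -1]] · [[1, -3], [3, -8]] = [[-73, 216], [-27, 80]].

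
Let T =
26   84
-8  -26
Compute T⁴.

[[16, 0], [0, 16]]

tr T = 0 and det T = -4, so the characteristic polynomial is λ² − (0)λ + (-4) with roots 2 and -2.
Eigenvectors give P = [[7, 3], [-2, -1]] with P⁻¹ = [[1, 3], [-2, -7]], and T = P·diag(2, -2)·P⁻¹.
Then T⁴ = P·diag(16, 16)·P⁻¹ = [[112, 48], [-32, -16]] · [[1, 3], [-2, -7]] = [[16, 0], [0, 16]].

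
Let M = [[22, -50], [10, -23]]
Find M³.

[[148, -350], [70, -167]]

tr M = -1 and det M = -6, so the characteristic polynomial is λ² − (-1)λ + (-6) with roots 2 and -3.
Eigenvectors give P = [[5, -2], [2, -1]] with P⁻¹ = [[1, -2], [2, -5]], and M = P·diag(2, -3)·P⁻¹.
Then M³ = P·diag(8, -27)·P⁻¹ = [[40, 54], [16, 27]] · [[1, -2], [2, -5]] = [[148, -350], [70, -167]].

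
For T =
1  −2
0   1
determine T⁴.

T = I + N where N = [[0, −2], [0, 0]] is strictly upper-triangular, so N² = 0.
(I + N)⁴ = I + 4·N = [[1, −8], [0, 1]].

[[1, −8], [0, 1]]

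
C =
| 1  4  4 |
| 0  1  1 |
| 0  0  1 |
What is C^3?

[[1, 12, 24], [0, 1, 3], [0, 0, 1]]

C = I + N where N = [[0, 4, 4], [0, 0, 1], [0, 0, 0]] is strictly upper-triangular, so N^3 = 0.
(I + N)^3 = I + 3·N + 3·N^2 = [[1, 12, 24], [0, 1, 3], [0, 0, 1]].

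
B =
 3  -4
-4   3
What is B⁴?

B² = [[25, -24], [-24, 25]]
B³ = [[171, -172], [-172, 171]]
B⁴ = [[1201, -1200], [-1200, 1201]]

[[1201, -1200], [-1200, 1201]]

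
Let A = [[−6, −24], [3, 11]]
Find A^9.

[[−152856, −460104], [57513, 173051]]

tr A = 5 and det A = 6, so the characteristic polynomial is λ² − (5)λ + (6) with roots 2 and 3.
Eigenvectors give P = [[−3, 8], [1, −3]] with P⁻¹ = [[−3, −8], [−1, −3]], and A = P·diag(2, 3)·P⁻¹.
Then A^9 = P·diag(512, 19683)·P⁻¹ = [[−1536, 157464], [512, −59049]] · [[−3, −8], [−1, −3]] = [[−152856, −460104], [57513, 173051]].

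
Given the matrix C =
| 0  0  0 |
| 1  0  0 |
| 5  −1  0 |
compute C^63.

C is strictly triangular, hence nilpotent: C^3 = 0, so C^63 = 0.

[[0, 0, 0], [0, 0, 0], [0, 0, 0]]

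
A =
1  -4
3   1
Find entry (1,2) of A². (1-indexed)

-8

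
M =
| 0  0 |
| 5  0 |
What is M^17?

M is strictly triangular, hence nilpotent: M^2 = 0, so M^17 = 0.

[[0, 0], [0, 0]]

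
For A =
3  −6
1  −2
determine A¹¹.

[[3, −6], [1, −2]]

A² = A (a projection; rank 1, trace 1), so A¹¹ = A.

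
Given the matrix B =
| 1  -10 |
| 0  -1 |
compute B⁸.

[[1, 0], [0, 1]]

B² = I (check: tr B = 0 and det B = -1), so B⁸ = I since 8 is even.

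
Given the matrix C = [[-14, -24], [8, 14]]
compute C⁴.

[[16, 0], [0, 16]]

tr C = 0 and det C = -4, so the characteristic polynomial is λ² − (0)λ + (-4) with roots -2 and 2.
Eigenvectors give P = [[2, 3], [-1, -2]] with P⁻¹ = [[2, 3], [-1, -2]], and C = P·diag(-2, 2)·P⁻¹.
Then C⁴ = P·diag(16, 16)·P⁻¹ = [[32, 48], [-16, -32]] · [[2, 3], [-1, -2]] = [[16, 0], [0, 16]].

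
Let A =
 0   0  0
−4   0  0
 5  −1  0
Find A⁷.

A is strictly triangular, hence nilpotent: A³ = 0, so A⁷ = 0.

[[0, 0, 0], [0, 0, 0], [0, 0, 0]]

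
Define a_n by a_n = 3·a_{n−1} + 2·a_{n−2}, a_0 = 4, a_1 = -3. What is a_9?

-16857

With companion matrix M = [[3, 2], [1, 0]], [a_n, a_{n−1}]ᵀ = M·[a_{n−1}, a_{n−2}]ᵀ, so [a_9, a_8]ᵀ = M⁸·[a_1, a_0]ᵀ.
M⁸ = [[22363, 12558], [6279, 3526]], giving [a_9, a_8]ᵀ = [[-16857], [-4733]].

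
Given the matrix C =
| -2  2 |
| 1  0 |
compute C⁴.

[[44, -32], [-16, 12]]

C² = [[6, -4], [-2, 2]]
C³ = [[-16, 12], [6, -4]]
C⁴ = [[44, -32], [-16, 12]]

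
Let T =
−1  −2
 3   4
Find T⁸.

tr T = 3 and det T = 2, so the characteristic polynomial is λ² − (3)λ + (2) with roots 1 and 2.
Eigenvectors give P = [[−1, −2], [1, 3]] with P⁻¹ = [[−3, −2], [1, 1]], and T = P·diag(1, 2)·P⁻¹.
Then T⁸ = P·diag(1, 256)·P⁻¹ = [[−1, −512], [1, 768]] · [[−3, −2], [1, 1]] = [[−509, −510], [765, 766]].

[[−509, −510], [765, 766]]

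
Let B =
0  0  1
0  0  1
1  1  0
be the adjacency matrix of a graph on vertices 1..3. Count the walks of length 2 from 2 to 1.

The number of length-2 walks from vertex 2 to vertex 1 is entry (2,1) of B², where B is the adjacency matrix.
B² = [[1, 1, 0], [1, 1, 0], [0, 0, 2]]

1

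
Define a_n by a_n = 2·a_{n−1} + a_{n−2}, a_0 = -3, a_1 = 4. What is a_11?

15830

With companion matrix Q = [[2, 1], [1, 0]], [a_n, a_{n−1}]ᵀ = Q·[a_{n−1}, a_{n−2}]ᵀ, so [a_11, a_10]ᵀ = Q¹⁰·[a_1, a_0]ᵀ.
Q¹⁰ = [[5741, 2378], [2378, 985]], giving [a_11, a_10]ᵀ = [[15830], [6557]].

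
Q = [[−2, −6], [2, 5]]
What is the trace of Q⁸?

257

tr Q = 3 and det Q = 2, so the characteristic polynomial is λ² − (3)λ + (2) with roots 1 and 2.
Eigenvectors give P = [[−2, −3], [1, 2]] with P⁻¹ = [[−2, −3], [1, 2]], and Q = P·diag(1, 2)·P⁻¹.
Then Q⁸ = P·diag(1, 256)·P⁻¹ = [[−2, −768], [1, 512]] · [[−2, −3], [1, 2]] = [[−764, −1530], [510, 1021]].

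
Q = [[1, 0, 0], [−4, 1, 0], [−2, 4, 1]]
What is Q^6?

Q = I + N where N = [[0, 0, 0], [−4, 0, 0], [−2, 4, 0]] is strictly lower-triangular, so N^3 = 0.
(I + N)^6 = I + 6·N + 15·N^2 = [[1, 0, 0], [−24, 1, 0], [−252, 24, 1]].

[[1, 0, 0], [−24, 1, 0], [−252, 24, 1]]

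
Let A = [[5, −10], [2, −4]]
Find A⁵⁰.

[[5, −10], [2, −4]]

A² = A (a projection; rank 1, trace 1), so A⁵⁰ = A.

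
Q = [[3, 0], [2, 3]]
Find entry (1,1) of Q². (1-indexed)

9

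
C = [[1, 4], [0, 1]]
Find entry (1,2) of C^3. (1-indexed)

12

C = I + N where N = [[0, 4], [0, 0]] is strictly upper-triangular, so N^2 = 0.
(I + N)^3 = I + 3·N = [[1, 12], [0, 1]].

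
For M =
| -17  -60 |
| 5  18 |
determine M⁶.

tr M = 1 and det M = -6, so the characteristic polynomial is λ² − (1)λ + (-6) with roots -2 and 3.
Eigenvectors give P = [[4, -3], [-1, 1]] with P⁻¹ = [[1, 3], [1, 4]], and M = P·diag(-2, 3)·P⁻¹.
Then M⁶ = P·diag(64, 729)·P⁻¹ = [[256, -2187], [-64, 729]] · [[1, 3], [1, 4]] = [[-1931, -7980], [665, 2724]].

[[-1931, -7980], [665, 2724]]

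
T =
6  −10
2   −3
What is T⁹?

[[2556, −5110], [1022, −2043]]

tr T = 3 and det T = 2, so the characteristic polynomial is λ² − (3)λ + (2) with roots 2 and 1.
Eigenvectors give P = [[−5, 2], [−2, 1]] with P⁻¹ = [[−1, 2], [−2, 5]], and T = P·diag(2, 1)·P⁻¹.
Then T⁹ = P·diag(512, 1)·P⁻¹ = [[−2560, 2], [−1024, 1]] · [[−1, 2], [−2, 5]] = [[2556, −5110], [1022, −2043]].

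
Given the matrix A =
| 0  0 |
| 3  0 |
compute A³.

[[0, 0], [0, 0]]

A is strictly triangular, hence nilpotent: A² = 0, so A³ = 0.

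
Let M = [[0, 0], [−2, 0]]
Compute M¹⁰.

M is strictly triangular, hence nilpotent: M² = 0, so M¹⁰ = 0.

[[0, 0], [0, 0]]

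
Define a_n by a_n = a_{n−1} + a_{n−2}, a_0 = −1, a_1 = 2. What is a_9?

With companion matrix C = [[1, 1], [1, 0]], [a_n, a_{n−1}]ᵀ = C·[a_{n−1}, a_{n−2}]ᵀ, so [a_9, a_8]ᵀ = C⁸·[a_1, a_0]ᵀ.
C⁸ = [[34, 21], [21, 13]], giving [a_9, a_8]ᵀ = [[47], [29]].

47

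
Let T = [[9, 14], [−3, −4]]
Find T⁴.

tr T = 5 and det T = 6, so the characteristic polynomial is λ² − (5)λ + (6) with roots 3 and 2.
Eigenvectors give P = [[7, −2], [−3, 1]] with P⁻¹ = [[1, 2], [3, 7]], and T = P·diag(3, 2)·P⁻¹.
Then T⁴ = P·diag(81, 16)·P⁻¹ = [[567, −32], [−243, 16]] · [[1, 2], [3, 7]] = [[471, 910], [−195, −374]].

[[471, 910], [−195, −374]]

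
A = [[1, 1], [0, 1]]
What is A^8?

[[1, 8], [0, 1]]

A = I + N where N = [[0, 1], [0, 0]] is strictly upper-triangular, so N^2 = 0.
(I + N)^8 = I + 8·N = [[1, 8], [0, 1]].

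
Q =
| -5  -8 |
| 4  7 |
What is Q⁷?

[[-2189, -4376], [2188, 4375]]

tr Q = 2 and det Q = -3, so the characteristic polynomial is λ² − (2)λ + (-3) with roots -1 and 3.
Eigenvectors give P = [[2, -1], [-1, 1]] with P⁻¹ = [[1, 1], [1, 2]], and Q = P·diag(-1, 3)·P⁻¹.
Then Q⁷ = P·diag(-1, 2187)·P⁻¹ = [[-2, -2187], [1, 2187]] · [[1, 1], [1, 2]] = [[-2189, -4376], [2188, 4375]].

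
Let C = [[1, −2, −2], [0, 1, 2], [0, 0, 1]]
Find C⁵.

[[1, −10, −50], [0, 1, 10], [0, 0, 1]]

C = I + N where N = [[0, −2, −2], [0, 0, 2], [0, 0, 0]] is strictly upper-triangular, so N³ = 0.
(I + N)⁵ = I + 5·N + 10·N² = [[1, −10, −50], [0, 1, 10], [0, 0, 1]].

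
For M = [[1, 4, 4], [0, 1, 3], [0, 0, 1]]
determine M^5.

M = I + N where N = [[0, 4, 4], [0, 0, 3], [0, 0, 0]] is strictly upper-triangular, so N^3 = 0.
(I + N)^5 = I + 5·N + 10·N^2 = [[1, 20, 140], [0, 1, 15], [0, 0, 1]].

[[1, 20, 140], [0, 1, 15], [0, 0, 1]]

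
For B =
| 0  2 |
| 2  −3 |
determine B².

[[4, −6], [−6, 13]]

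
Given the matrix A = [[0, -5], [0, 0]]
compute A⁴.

[[0, 0], [0, 0]]

A is strictly triangular, hence nilpotent: A² = 0, so A⁴ = 0.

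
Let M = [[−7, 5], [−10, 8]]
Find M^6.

[[−601, 665], [−1330, 1394]]

tr M = 1 and det M = −6, so the characteristic polynomial is λ² − (1)λ + (−6) with roots 3 and −2.
Eigenvectors give P = [[−1, 1], [−2, 1]] with P⁻¹ = [[1, −1], [2, −1]], and M = P·diag(3, −2)·P⁻¹.
Then M^6 = P·diag(729, 64)·P⁻¹ = [[−729, 64], [−1458, 64]] · [[1, −1], [2, −1]] = [[−601, 665], [−1330, 1394]].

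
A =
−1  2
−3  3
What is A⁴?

[[1, −8], [12, −15]]

A² = [[−5, 4], [−6, 3]]
A³ = [[−7, 2], [−3, −3]]
A⁴ = [[1, −8], [12, −15]]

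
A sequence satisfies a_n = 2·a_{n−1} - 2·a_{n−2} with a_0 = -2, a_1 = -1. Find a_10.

With companion matrix M = [[2, -2], [1, 0]], [a_n, a_{n−1}]ᵀ = M·[a_{n−1}, a_{n−2}]ᵀ, so [a_10, a_9]ᵀ = M^9·[a_1, a_0]ᵀ.
M^9 = [[32, -32], [16, 0]], giving [a_10, a_9]ᵀ = [[32], [-16]].

32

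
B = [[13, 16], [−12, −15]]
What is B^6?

[[−2183, −2912], [2184, 2913]]

tr B = −2 and det B = −3, so the characteristic polynomial is λ² − (−2)λ + (−3) with roots 1 and −3.
Eigenvectors give P = [[4, −1], [−3, 1]] with P⁻¹ = [[1, 1], [3, 4]], and B = P·diag(1, −3)·P⁻¹.
Then B^6 = P·diag(1, 729)·P⁻¹ = [[4, −729], [−3, 729]] · [[1, 1], [3, 4]] = [[−2183, −2912], [2184, 2913]].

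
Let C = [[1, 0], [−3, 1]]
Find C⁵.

[[1, 0], [−15, 1]]

C = I + N where N = [[0, 0], [−3, 0]] is strictly lower-triangular, so N² = 0.
(I + N)⁵ = I + 5·N = [[1, 0], [−15, 1]].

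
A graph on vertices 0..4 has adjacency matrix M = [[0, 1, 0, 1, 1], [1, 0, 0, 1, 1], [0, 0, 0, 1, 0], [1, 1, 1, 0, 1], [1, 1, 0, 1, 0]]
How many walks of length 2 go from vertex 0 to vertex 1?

2

The number of length-2 walks from vertex 0 to vertex 1 is entry (0,1) of M^2, where M is the adjacency matrix.
M^2 = [[3, 2, 1, 2, 2], [2, 3, 1, 2, 2], [1, 1, 1, 0, 1], [2, 2, 0, 4, 2], [2, 2, 1, 2, 3]]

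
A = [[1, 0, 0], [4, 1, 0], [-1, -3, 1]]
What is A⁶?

[[1, 0, 0], [24, 1, 0], [-186, -18, 1]]

A = I + N where N = [[0, 0, 0], [4, 0, 0], [-1, -3, 0]] is strictly lower-triangular, so N³ = 0.
(I + N)⁶ = I + 6·N + 15·N² = [[1, 0, 0], [24, 1, 0], [-186, -18, 1]].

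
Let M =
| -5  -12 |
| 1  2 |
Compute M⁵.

tr M = -3 and det M = 2, so the characteristic polynomial is λ² − (-3)λ + (2) with roots -1 and -2.
Eigenvectors give P = [[3, -4], [-1, 1]] with P⁻¹ = [[-1, -4], [-1, -3]], and M = P·diag(-1, -2)·P⁻¹.
Then M⁵ = P·diag(-1, -32)·P⁻¹ = [[-3, 128], [1, -32]] · [[-1, -4], [-1, -3]] = [[-125, -372], [31, 92]].

[[-125, -372], [31, 92]]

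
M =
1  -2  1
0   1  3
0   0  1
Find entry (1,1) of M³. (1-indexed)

M = I + N where N = [[0, -2, 1], [0, 0, 3], [0, 0, 0]] is strictly upper-triangular, so N³ = 0.
(I + N)³ = I + 3·N + 3·N² = [[1, -6, -15], [0, 1, 9], [0, 0, 1]].

1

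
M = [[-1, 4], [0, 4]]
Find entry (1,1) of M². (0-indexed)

16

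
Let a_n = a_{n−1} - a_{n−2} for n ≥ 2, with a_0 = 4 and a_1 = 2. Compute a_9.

-4

With companion matrix C = [[1, -1], [1, 0]], [a_n, a_{n−1}]ᵀ = C·[a_{n−1}, a_{n−2}]ᵀ, so [a_9, a_8]ᵀ = C⁸·[a_1, a_0]ᵀ.
C⁸ = [[0, -1], [1, -1]], giving [a_9, a_8]ᵀ = [[-4], [-2]].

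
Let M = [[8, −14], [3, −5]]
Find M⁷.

[[890, −1778], [381, −761]]

tr M = 3 and det M = 2, so the characteristic polynomial is λ² − (3)λ + (2) with roots 2 and 1.
Eigenvectors give P = [[7, 2], [3, 1]] with P⁻¹ = [[1, −2], [−3, 7]], and M = P·diag(2, 1)·P⁻¹.
Then M⁷ = P·diag(128, 1)·P⁻¹ = [[896, 2], [384, 1]] · [[1, −2], [−3, 7]] = [[890, −1778], [381, −761]].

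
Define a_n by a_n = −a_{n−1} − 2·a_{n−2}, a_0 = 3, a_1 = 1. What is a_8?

With companion matrix B = [[−1, −2], [1, 0]], [a_n, a_{n−1}]ᵀ = B·[a_{n−1}, a_{n−2}]ᵀ, so [a_8, a_7]ᵀ = B^7·[a_1, a_0]ᵀ.
B^7 = [[3, −14], [7, 10]], giving [a_8, a_7]ᵀ = [[−39], [37]].

−39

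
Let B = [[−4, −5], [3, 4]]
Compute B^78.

[[1, 0], [0, 1]]

B² = I (check: tr B = 0 and det B = −1), so B^78 = I since 78 is even.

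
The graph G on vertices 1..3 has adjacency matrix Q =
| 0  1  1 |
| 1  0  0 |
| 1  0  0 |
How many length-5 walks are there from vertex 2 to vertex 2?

The number of length-5 walks from vertex 2 to vertex 2 is entry (2,2) of Q^5, where Q is the adjacency matrix.
Q^2 = [[2, 0, 0], [0, 1, 1], [0, 1, 1]]
Q^3 = [[0, 2, 2], [2, 0, 0], [2, 0, 0]]
Q^4 = [[4, 0, 0], [0, 2, 2], [0, 2, 2]]
Q^5 = [[0, 4, 4], [4, 0, 0], [4, 0, 0]]

0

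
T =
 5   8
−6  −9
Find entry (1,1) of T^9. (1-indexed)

tr T = −4 and det T = 3, so the characteristic polynomial is λ² − (−4)λ + (3) with roots −1 and −3.
Eigenvectors give P = [[−4, −1], [3, 1]] with P⁻¹ = [[−1, −1], [3, 4]], and T = P·diag(−1, −3)·P⁻¹.
Then T^9 = P·diag(−1, −19683)·P⁻¹ = [[4, 19683], [−3, −19683]] · [[−1, −1], [3, 4]] = [[59045, 78728], [−59046, −78729]].

59045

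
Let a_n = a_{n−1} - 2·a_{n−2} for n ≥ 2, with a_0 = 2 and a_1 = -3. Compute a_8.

With companion matrix C = [[1, -2], [1, 0]], [a_n, a_{n−1}]ᵀ = C·[a_{n−1}, a_{n−2}]ᵀ, so [a_8, a_7]ᵀ = C^7·[a_1, a_0]ᵀ.
C^7 = [[-3, -14], [7, -10]], giving [a_8, a_7]ᵀ = [[-19], [-41]].

-19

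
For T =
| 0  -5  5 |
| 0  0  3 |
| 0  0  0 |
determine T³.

T is strictly triangular, hence nilpotent: T³ = 0, so T³ = 0.

[[0, 0, 0], [0, 0, 0], [0, 0, 0]]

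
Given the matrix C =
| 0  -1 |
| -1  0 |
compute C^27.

C² = I (check: tr C = 0 and det C = -1), so C^27 = C since 27 is odd.

[[0, -1], [-1, 0]]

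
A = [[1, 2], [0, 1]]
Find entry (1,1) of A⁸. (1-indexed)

1

A = I + N where N = [[0, 2], [0, 0]] is strictly upper-triangular, so N² = 0.
(I + N)⁸ = I + 8·N = [[1, 16], [0, 1]].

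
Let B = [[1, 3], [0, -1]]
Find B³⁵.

B² = I (check: tr B = 0 and det B = -1), so B³⁵ = B since 35 is odd.

[[1, 3], [0, -1]]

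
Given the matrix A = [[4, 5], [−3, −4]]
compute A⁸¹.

A² = I (check: tr A = 0 and det A = −1), so A⁸¹ = A since 81 is odd.

[[4, 5], [−3, −4]]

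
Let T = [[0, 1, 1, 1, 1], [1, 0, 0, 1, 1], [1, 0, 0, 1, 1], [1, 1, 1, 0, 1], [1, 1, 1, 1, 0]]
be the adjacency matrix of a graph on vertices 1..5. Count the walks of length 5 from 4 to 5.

The number of length-5 walks from vertex 4 to vertex 5 is entry (4,5) of T⁵, where T is the adjacency matrix.
T² = [[4, 2, 2, 3, 3], [2, 3, 3, 2, 2], [2, 3, 3, 2, 2], [3, 2, 2, 4, 3], [3, 2, 2, 3, 4]]
T³ = [[10, 10, 10, 11, 11], [10, 6, 6, 10, 10], [10, 6, 6, 10, 10], [11, 10, 10, 10, 11], [11, 10, 10, 11, 10]]
T⁴ = [[42, 32, 32, 41, 41], [32, 30, 30, 32, 32], [32, 30, 30, 32, 32], [41, 32, 32, 42, 41], [41, 32, 32, 41, 42]]
T⁵ = [[146, 124, 124, 147, 147], [124, 96, 96, 124, 124], [124, 96, 96, 124, 124], [147, 124, 124, 146, 147], [147, 124, 124, 147, 146]]

147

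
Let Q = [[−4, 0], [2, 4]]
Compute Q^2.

[[16, 0], [0, 16]]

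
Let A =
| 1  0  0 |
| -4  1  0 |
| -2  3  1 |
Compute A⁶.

[[1, 0, 0], [-24, 1, 0], [-192, 18, 1]]

A = I + N where N = [[0, 0, 0], [-4, 0, 0], [-2, 3, 0]] is strictly lower-triangular, so N³ = 0.
(I + N)⁶ = I + 6·N + 15·N² = [[1, 0, 0], [-24, 1, 0], [-192, 18, 1]].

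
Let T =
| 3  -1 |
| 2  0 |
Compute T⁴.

tr T = 3 and det T = 2, so the characteristic polynomial is λ² − (3)λ + (2) with roots 1 and 2.
Eigenvectors give P = [[-1, 1], [-2, 1]] with P⁻¹ = [[1, -1], [2, -1]], and T = P·diag(1, 2)·P⁻¹.
Then T⁴ = P·diag(1, 16)·P⁻¹ = [[-1, 16], [-2, 16]] · [[1, -1], [2, -1]] = [[31, -15], [30, -14]].

[[31, -15], [30, -14]]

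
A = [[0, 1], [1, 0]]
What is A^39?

[[0, 1], [1, 0]]

A² = I (check: tr A = 0 and det A = -1), so A^39 = A since 39 is odd.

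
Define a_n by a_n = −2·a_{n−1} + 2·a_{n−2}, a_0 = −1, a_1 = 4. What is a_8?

With companion matrix C = [[−2, 2], [1, 0]], [a_n, a_{n−1}]ᵀ = C·[a_{n−1}, a_{n−2}]ᵀ, so [a_8, a_7]ᵀ = C^7·[a_1, a_0]ᵀ.
C^7 = [[−896, 656], [328, −240]], giving [a_8, a_7]ᵀ = [[−4240], [1552]].

−4240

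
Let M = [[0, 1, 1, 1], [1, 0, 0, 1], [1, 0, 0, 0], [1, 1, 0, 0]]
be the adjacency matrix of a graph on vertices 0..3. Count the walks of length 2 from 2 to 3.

The number of length-2 walks from vertex 2 to vertex 3 is entry (2,3) of M², where M is the adjacency matrix.
M² = [[3, 1, 0, 1], [1, 2, 1, 1], [0, 1, 1, 1], [1, 1, 1, 2]]

1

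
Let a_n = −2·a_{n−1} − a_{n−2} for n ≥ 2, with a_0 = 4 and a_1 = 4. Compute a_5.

36

With companion matrix M = [[−2, −1], [1, 0]], [a_n, a_{n−1}]ᵀ = M·[a_{n−1}, a_{n−2}]ᵀ, so [a_5, a_4]ᵀ = M⁴·[a_1, a_0]ᵀ.
M⁴ = [[5, 4], [−4, −3]], giving [a_5, a_4]ᵀ = [[36], [−28]].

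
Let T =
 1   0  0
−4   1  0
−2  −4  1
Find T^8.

[[1, 0, 0], [−32, 1, 0], [432, −32, 1]]

T = I + N where N = [[0, 0, 0], [−4, 0, 0], [−2, −4, 0]] is strictly lower-triangular, so N^3 = 0.
(I + N)^8 = I + 8·N + 28·N^2 = [[1, 0, 0], [−32, 1, 0], [432, −32, 1]].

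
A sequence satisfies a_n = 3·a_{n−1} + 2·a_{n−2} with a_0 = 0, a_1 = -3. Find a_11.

With companion matrix A = [[3, 2], [1, 0]], [a_n, a_{n−1}]ᵀ = A·[a_{n−1}, a_{n−2}]ᵀ, so [a_11, a_10]ᵀ = A¹⁰·[a_1, a_0]ᵀ.
A¹⁰ = [[283667, 159294], [79647, 44726]], giving [a_11, a_10]ᵀ = [[-851001], [-238941]].

-851001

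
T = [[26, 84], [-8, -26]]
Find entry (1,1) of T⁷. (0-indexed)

-1664

tr T = 0 and det T = -4, so the characteristic polynomial is λ² − (0)λ + (-4) with roots 2 and -2.
Eigenvectors give P = [[-7, -3], [2, 1]] with P⁻¹ = [[-1, -3], [2, 7]], and T = P·diag(2, -2)·P⁻¹.
Then T⁷ = P·diag(128, -128)·P⁻¹ = [[-896, 384], [256, -128]] · [[-1, -3], [2, 7]] = [[1664, 5376], [-512, -1664]].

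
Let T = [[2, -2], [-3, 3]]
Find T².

[[10, -10], [-15, 15]]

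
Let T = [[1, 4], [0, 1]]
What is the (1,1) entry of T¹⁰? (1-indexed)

T = I + N where N = [[0, 4], [0, 0]] is strictly upper-triangular, so N² = 0.
(I + N)¹⁰ = I + 10·N = [[1, 40], [0, 1]].

1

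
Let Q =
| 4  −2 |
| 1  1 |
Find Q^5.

tr Q = 5 and det Q = 6, so the characteristic polynomial is λ² − (5)λ + (6) with roots 2 and 3.
Eigenvectors give P = [[1, −2], [1, −1]] with P⁻¹ = [[−1, 2], [−1, 1]], and Q = P·diag(2, 3)·P⁻¹.
Then Q^5 = P·diag(32, 243)·P⁻¹ = [[32, −486], [32, −243]] · [[−1, 2], [−1, 1]] = [[454, −422], [211, −179]].

[[454, −422], [211, −179]]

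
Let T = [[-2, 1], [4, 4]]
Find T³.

T² = [[8, 2], [8, 20]]
T³ = [[-8, 16], [64, 88]]

[[-8, 16], [64, 88]]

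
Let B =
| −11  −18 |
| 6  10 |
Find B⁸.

[[1021, 1530], [−510, −764]]

tr B = −1 and det B = −2, so the characteristic polynomial is λ² − (−1)λ + (−2) with roots 1 and −2.
Eigenvectors give P = [[3, −2], [−2, 1]] with P⁻¹ = [[−1, −2], [−2, −3]], and B = P·diag(1, −2)·P⁻¹.
Then B⁸ = P·diag(1, 256)·P⁻¹ = [[3, −512], [−2, 256]] · [[−1, −2], [−2, −3]] = [[1021, 1530], [−510, −764]].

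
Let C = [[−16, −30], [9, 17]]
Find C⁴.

[[−74, −150], [45, 91]]

tr C = 1 and det C = −2, so the characteristic polynomial is λ² − (1)λ + (−2) with roots 2 and −1.
Eigenvectors give P = [[−5, 2], [3, −1]] with P⁻¹ = [[1, 2], [3, 5]], and C = P·diag(2, −1)·P⁻¹.
Then C⁴ = P·diag(16, 1)·P⁻¹ = [[−80, 2], [48, −1]] · [[1, 2], [3, 5]] = [[−74, −150], [45, 91]].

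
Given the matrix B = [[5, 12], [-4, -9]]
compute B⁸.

tr B = -4 and det B = 3, so the characteristic polynomial is λ² − (-4)λ + (3) with roots -1 and -3.
Eigenvectors give P = [[-2, -3], [1, 2]] with P⁻¹ = [[-2, -3], [1, 2]], and B = P·diag(-1, -3)·P⁻¹.
Then B⁸ = P·diag(1, 6561)·P⁻¹ = [[-2, -19683], [1, 13122]] · [[-2, -3], [1, 2]] = [[-19679, -39360], [13120, 26241]].

[[-19679, -39360], [13120, 26241]]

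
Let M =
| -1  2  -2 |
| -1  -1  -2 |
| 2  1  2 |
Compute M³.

[[-1, -10, 10], [5, -1, 10], [-10, -5, -16]]

M² = [[-5, -6, -6], [-2, -3, 0], [1, 5, -2]]
M³ = [[-1, -10, 10], [5, -1, 10], [-10, -5, -16]]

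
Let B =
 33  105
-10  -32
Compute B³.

tr B = 1 and det B = -6, so the characteristic polynomial is λ² − (1)λ + (-6) with roots 3 and -2.
Eigenvectors give P = [[7, -3], [-2, 1]] with P⁻¹ = [[1, 3], [2, 7]], and B = P·diag(3, -2)·P⁻¹.
Then B³ = P·diag(27, -8)·P⁻¹ = [[189, 24], [-54, -8]] · [[1, 3], [2, 7]] = [[237, 735], [-70, -218]].

[[237, 735], [-70, -218]]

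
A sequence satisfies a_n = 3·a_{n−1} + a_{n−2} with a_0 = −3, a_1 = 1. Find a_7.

109

With companion matrix B = [[3, 1], [1, 0]], [a_n, a_{n−1}]ᵀ = B·[a_{n−1}, a_{n−2}]ᵀ, so [a_7, a_6]ᵀ = B^6·[a_1, a_0]ᵀ.
B^6 = [[1189, 360], [360, 109]], giving [a_7, a_6]ᵀ = [[109], [33]].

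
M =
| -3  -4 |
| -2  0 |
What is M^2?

[[17, 12], [6, 8]]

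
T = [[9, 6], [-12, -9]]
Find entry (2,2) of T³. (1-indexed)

-81

tr T = 0 and det T = -9, so the characteristic polynomial is λ² − (0)λ + (-9) with roots -3 and 3.
Eigenvectors give P = [[1, -1], [-2, 1]] with P⁻¹ = [[-1, -1], [-2, -1]], and T = P·diag(-3, 3)·P⁻¹.
Then T³ = P·diag(-27, 27)·P⁻¹ = [[-27, -27], [54, 27]] · [[-1, -1], [-2, -1]] = [[81, 54], [-108, -81]].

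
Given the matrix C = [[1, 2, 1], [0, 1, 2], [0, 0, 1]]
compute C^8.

[[1, 16, 120], [0, 1, 16], [0, 0, 1]]

C = I + N where N = [[0, 2, 1], [0, 0, 2], [0, 0, 0]] is strictly upper-triangular, so N^3 = 0.
(I + N)^8 = I + 8·N + 28·N^2 = [[1, 16, 120], [0, 1, 16], [0, 0, 1]].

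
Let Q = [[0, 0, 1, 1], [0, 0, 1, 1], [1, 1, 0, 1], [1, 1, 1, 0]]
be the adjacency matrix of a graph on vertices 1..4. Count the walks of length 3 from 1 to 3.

5

The number of length-3 walks from vertex 1 to vertex 3 is entry (1,3) of Q³, where Q is the adjacency matrix.
Q² = [[2, 2, 1, 1], [2, 2, 1, 1], [1, 1, 3, 2], [1, 1, 2, 3]]
Q³ = [[2, 2, 5, 5], [2, 2, 5, 5], [5, 5, 4, 5], [5, 5, 5, 4]]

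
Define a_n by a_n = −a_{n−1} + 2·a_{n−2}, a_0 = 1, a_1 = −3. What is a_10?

1365

With companion matrix A = [[−1, 2], [1, 0]], [a_n, a_{n−1}]ᵀ = A·[a_{n−1}, a_{n−2}]ᵀ, so [a_10, a_9]ᵀ = A⁹·[a_1, a_0]ᵀ.
A⁹ = [[−341, 342], [171, −170]], giving [a_10, a_9]ᵀ = [[1365], [−683]].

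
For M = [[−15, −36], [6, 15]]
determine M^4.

tr M = 0 and det M = −9, so the characteristic polynomial is λ² − (0)λ + (−9) with roots −3 and 3.
Eigenvectors give P = [[3, −2], [−1, 1]] with P⁻¹ = [[1, 2], [1, 3]], and M = P·diag(−3, 3)·P⁻¹.
Then M^4 = P·diag(81, 81)·P⁻¹ = [[243, −162], [−81, 81]] · [[1, 2], [1, 3]] = [[81, 0], [0, 81]].

[[81, 0], [0, 81]]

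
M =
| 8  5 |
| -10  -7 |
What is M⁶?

[[1394, 665], [-1330, -601]]

tr M = 1 and det M = -6, so the characteristic polynomial is λ² − (1)λ + (-6) with roots -2 and 3.
Eigenvectors give P = [[-1, -1], [2, 1]] with P⁻¹ = [[1, 1], [-2, -1]], and M = P·diag(-2, 3)·P⁻¹.
Then M⁶ = P·diag(64, 729)·P⁻¹ = [[-64, -729], [128, 729]] · [[1, 1], [-2, -1]] = [[1394, 665], [-1330, -601]].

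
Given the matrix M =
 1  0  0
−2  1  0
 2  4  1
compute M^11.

[[1, 0, 0], [−22, 1, 0], [−418, 44, 1]]

M = I + N where N = [[0, 0, 0], [−2, 0, 0], [2, 4, 0]] is strictly lower-triangular, so N^3 = 0.
(I + N)^11 = I + 11·N + 55·N^2 = [[1, 0, 0], [−22, 1, 0], [−418, 44, 1]].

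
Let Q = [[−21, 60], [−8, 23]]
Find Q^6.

tr Q = 2 and det Q = −3, so the characteristic polynomial is λ² − (2)λ + (−3) with roots 3 and −1.
Eigenvectors give P = [[5, 3], [2, 1]] with P⁻¹ = [[−1, 3], [2, −5]], and Q = P·diag(3, −1)·P⁻¹.
Then Q^6 = P·diag(729, 1)·P⁻¹ = [[3645, 3], [1458, 1]] · [[−1, 3], [2, −5]] = [[−3639, 10920], [−1456, 4369]].

[[−3639, 10920], [−1456, 4369]]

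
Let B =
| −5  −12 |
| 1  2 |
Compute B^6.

tr B = −3 and det B = 2, so the characteristic polynomial is λ² − (−3)λ + (2) with roots −2 and −1.
Eigenvectors give P = [[−4, −3], [1, 1]] with P⁻¹ = [[−1, −3], [1, 4]], and B = P·diag(−2, −1)·P⁻¹.
Then B^6 = P·diag(64, 1)·P⁻¹ = [[−256, −3], [64, 1]] · [[−1, −3], [1, 4]] = [[253, 756], [−63, −188]].

[[253, 756], [−63, −188]]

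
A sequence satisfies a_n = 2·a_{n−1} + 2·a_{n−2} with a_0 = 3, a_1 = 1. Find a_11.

58400

With companion matrix M = [[2, 2], [1, 0]], [a_n, a_{n−1}]ᵀ = M·[a_{n−1}, a_{n−2}]ᵀ, so [a_11, a_10]ᵀ = M^10·[a_1, a_0]ᵀ.
M^10 = [[18272, 13376], [6688, 4896]], giving [a_11, a_10]ᵀ = [[58400], [21376]].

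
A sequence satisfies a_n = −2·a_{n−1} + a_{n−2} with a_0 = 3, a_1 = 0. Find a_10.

With companion matrix T = [[−2, 1], [1, 0]], [a_n, a_{n−1}]ᵀ = T·[a_{n−1}, a_{n−2}]ᵀ, so [a_10, a_9]ᵀ = T^9·[a_1, a_0]ᵀ.
T^9 = [[−2378, 985], [985, −408]], giving [a_10, a_9]ᵀ = [[2955], [−1224]].

2955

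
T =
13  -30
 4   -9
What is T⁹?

tr T = 4 and det T = 3, so the characteristic polynomial is λ² − (4)λ + (3) with roots 1 and 3.
Eigenvectors give P = [[-5, 3], [-2, 1]] with P⁻¹ = [[1, -3], [2, -5]], and T = P·diag(1, 3)·P⁻¹.
Then T⁹ = P·diag(1, 19683)·P⁻¹ = [[-5, 59049], [-2, 19683]] · [[1, -3], [2, -5]] = [[118093, -295230], [39364, -98409]].

[[118093, -295230], [39364, -98409]]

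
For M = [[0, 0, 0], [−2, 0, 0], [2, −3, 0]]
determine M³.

M is strictly triangular, hence nilpotent: M³ = 0, so M³ = 0.

[[0, 0, 0], [0, 0, 0], [0, 0, 0]]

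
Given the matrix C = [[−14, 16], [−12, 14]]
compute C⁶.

tr C = 0 and det C = −4, so the characteristic polynomial is λ² − (0)λ + (−4) with roots −2 and 2.
Eigenvectors give P = [[4, 1], [3, 1]] with P⁻¹ = [[1, −1], [−3, 4]], and C = P·diag(−2, 2)·P⁻¹.
Then C⁶ = P·diag(64, 64)·P⁻¹ = [[256, 64], [192, 64]] · [[1, −1], [−3, 4]] = [[64, 0], [0, 64]].

[[64, 0], [0, 64]]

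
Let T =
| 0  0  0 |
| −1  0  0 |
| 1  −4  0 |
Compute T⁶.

T is strictly triangular, hence nilpotent: T³ = 0, so T⁶ = 0.

[[0, 0, 0], [0, 0, 0], [0, 0, 0]]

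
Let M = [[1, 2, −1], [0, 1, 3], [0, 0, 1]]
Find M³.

[[1, 6, 15], [0, 1, 9], [0, 0, 1]]

M = I + N where N = [[0, 2, −1], [0, 0, 3], [0, 0, 0]] is strictly upper-triangular, so N³ = 0.
(I + N)³ = I + 3·N + 3·N² = [[1, 6, 15], [0, 1, 9], [0, 0, 1]].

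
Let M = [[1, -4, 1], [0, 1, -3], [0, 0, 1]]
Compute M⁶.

M = I + N where N = [[0, -4, 1], [0, 0, -3], [0, 0, 0]] is strictly upper-triangular, so N³ = 0.
(I + N)⁶ = I + 6·N + 15·N² = [[1, -24, 186], [0, 1, -18], [0, 0, 1]].

[[1, -24, 186], [0, 1, -18], [0, 0, 1]]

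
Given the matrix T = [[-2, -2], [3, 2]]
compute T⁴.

T² = [[-2, 0], [0, -2]]
T³ = [[4, 4], [-6, -4]]
T⁴ = [[4, 0], [0, 4]]

[[4, 0], [0, 4]]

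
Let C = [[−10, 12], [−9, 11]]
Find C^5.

tr C = 1 and det C = −2, so the characteristic polynomial is λ² − (1)λ + (−2) with roots −1 and 2.
Eigenvectors give P = [[4, −1], [3, −1]] with P⁻¹ = [[1, −1], [3, −4]], and C = P·diag(−1, 2)·P⁻¹.
Then C^5 = P·diag(−1, 32)·P⁻¹ = [[−4, −32], [−3, −32]] · [[1, −1], [3, −4]] = [[−100, 132], [−99, 131]].

[[−100, 132], [−99, 131]]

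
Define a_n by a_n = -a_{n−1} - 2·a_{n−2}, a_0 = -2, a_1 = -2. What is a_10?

With companion matrix Q = [[-1, -2], [1, 0]], [a_n, a_{n−1}]ᵀ = Q·[a_{n−1}, a_{n−2}]ᵀ, so [a_10, a_9]ᵀ = Q^9·[a_1, a_0]ᵀ.
Q^9 = [[11, 34], [-17, -6]], giving [a_10, a_9]ᵀ = [[-90], [46]].

-90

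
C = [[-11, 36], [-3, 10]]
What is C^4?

tr C = -1 and det C = -2, so the characteristic polynomial is λ² − (-1)λ + (-2) with roots -2 and 1.
Eigenvectors give P = [[4, 3], [1, 1]] with P⁻¹ = [[1, -3], [-1, 4]], and C = P·diag(-2, 1)·P⁻¹.
Then C^4 = P·diag(16, 1)·P⁻¹ = [[64, 3], [16, 1]] · [[1, -3], [-1, 4]] = [[61, -180], [15, -44]].

[[61, -180], [15, -44]]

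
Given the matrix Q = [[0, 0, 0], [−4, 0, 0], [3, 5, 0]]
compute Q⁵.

[[0, 0, 0], [0, 0, 0], [0, 0, 0]]

Q is strictly triangular, hence nilpotent: Q³ = 0, so Q⁵ = 0.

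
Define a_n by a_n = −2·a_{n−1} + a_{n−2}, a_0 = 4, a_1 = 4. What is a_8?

With companion matrix A = [[−2, 1], [1, 0]], [a_n, a_{n−1}]ᵀ = A·[a_{n−1}, a_{n−2}]ᵀ, so [a_8, a_7]ᵀ = A⁷·[a_1, a_0]ᵀ.
A⁷ = [[−408, 169], [169, −70]], giving [a_8, a_7]ᵀ = [[−956], [396]].

−956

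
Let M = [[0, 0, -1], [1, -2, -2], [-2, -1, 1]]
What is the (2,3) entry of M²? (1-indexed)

1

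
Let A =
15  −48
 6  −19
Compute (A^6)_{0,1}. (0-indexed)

17472

tr A = −4 and det A = 3, so the characteristic polynomial is λ² − (−4)λ + (3) with roots −3 and −1.
Eigenvectors give P = [[−8, 3], [−3, 1]] with P⁻¹ = [[1, −3], [3, −8]], and A = P·diag(−3, −1)·P⁻¹.
Then A^6 = P·diag(729, 1)·P⁻¹ = [[−5832, 3], [−2187, 1]] · [[1, −3], [3, −8]] = [[−5823, 17472], [−2184, 6553]].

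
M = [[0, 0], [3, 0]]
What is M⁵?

M is strictly triangular, hence nilpotent: M² = 0, so M⁵ = 0.

[[0, 0], [0, 0]]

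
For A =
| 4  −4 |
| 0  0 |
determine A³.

A² = [[16, −16], [0, 0]]
A³ = [[64, −64], [0, 0]]

[[64, −64], [0, 0]]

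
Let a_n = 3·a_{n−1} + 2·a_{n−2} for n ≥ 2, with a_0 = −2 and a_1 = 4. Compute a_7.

With companion matrix C = [[3, 2], [1, 0]], [a_n, a_{n−1}]ᵀ = C·[a_{n−1}, a_{n−2}]ᵀ, so [a_7, a_6]ᵀ = C⁶·[a_1, a_0]ᵀ.
C⁶ = [[1763, 990], [495, 278]], giving [a_7, a_6]ᵀ = [[5072], [1424]].

5072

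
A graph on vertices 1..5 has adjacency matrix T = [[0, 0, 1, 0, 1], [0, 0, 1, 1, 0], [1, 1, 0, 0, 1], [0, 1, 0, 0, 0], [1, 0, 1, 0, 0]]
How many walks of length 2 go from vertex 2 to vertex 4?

The number of length-2 walks from vertex 2 to vertex 4 is entry (2,4) of T², where T is the adjacency matrix.
T² = [[2, 1, 1, 0, 1], [1, 2, 0, 0, 1], [1, 0, 3, 1, 1], [0, 0, 1, 1, 0], [1, 1, 1, 0, 2]]

0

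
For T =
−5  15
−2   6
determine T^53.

T² = T (a projection; rank 1, trace 1), so T^53 = T.

[[−5, 15], [−2, 6]]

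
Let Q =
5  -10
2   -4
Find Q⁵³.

[[5, -10], [2, -4]]

Q² = Q (a projection; rank 1, trace 1), so Q⁵³ = Q.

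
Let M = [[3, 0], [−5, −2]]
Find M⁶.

[[729, 0], [−665, 64]]

tr M = 1 and det M = −6, so the characteristic polynomial is λ² − (1)λ + (−6) with roots 3 and −2.
Eigenvectors give P = [[−1, 0], [1, 1]] with P⁻¹ = [[−1, 0], [1, 1]], and M = P·diag(3, −2)·P⁻¹.
Then M⁶ = P·diag(729, 64)·P⁻¹ = [[−729, 0], [729, 64]] · [[−1, 0], [1, 1]] = [[729, 0], [−665, 64]].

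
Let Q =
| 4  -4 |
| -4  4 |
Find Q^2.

[[32, -32], [-32, 32]]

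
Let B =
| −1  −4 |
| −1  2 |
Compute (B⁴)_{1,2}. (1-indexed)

−52

B² = [[5, −4], [−1, 8]]
B³ = [[−1, −28], [−7, 20]]
B⁴ = [[29, −52], [−13, 68]]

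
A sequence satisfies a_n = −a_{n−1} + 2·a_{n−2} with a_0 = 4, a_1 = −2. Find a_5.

−62

With companion matrix Q = [[−1, 2], [1, 0]], [a_n, a_{n−1}]ᵀ = Q·[a_{n−1}, a_{n−2}]ᵀ, so [a_5, a_4]ᵀ = Q⁴·[a_1, a_0]ᵀ.
Q⁴ = [[11, −10], [−5, 6]], giving [a_5, a_4]ᵀ = [[−62], [34]].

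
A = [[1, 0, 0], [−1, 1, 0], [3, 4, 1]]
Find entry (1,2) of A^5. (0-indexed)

0

A = I + N where N = [[0, 0, 0], [−1, 0, 0], [3, 4, 0]] is strictly lower-triangular, so N^3 = 0.
(I + N)^5 = I + 5·N + 10·N^2 = [[1, 0, 0], [−5, 1, 0], [−25, 20, 1]].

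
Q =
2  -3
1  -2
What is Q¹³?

[[2, -3], [1, -2]]

Q² = I (check: tr Q = 0 and det Q = -1), so Q¹³ = Q since 13 is odd.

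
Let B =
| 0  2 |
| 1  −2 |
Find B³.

[[−4, 12], [6, −16]]

B² = [[2, −4], [−2, 6]]
B³ = [[−4, 12], [6, −16]]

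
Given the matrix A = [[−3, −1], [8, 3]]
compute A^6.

[[1, 0], [0, 1]]

A² = I (check: tr A = 0 and det A = −1), so A^6 = I since 6 is even.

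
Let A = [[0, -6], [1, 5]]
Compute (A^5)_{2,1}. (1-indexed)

tr A = 5 and det A = 6, so the characteristic polynomial is λ² − (5)λ + (6) with roots 3 and 2.
Eigenvectors give P = [[-2, 3], [1, -1]] with P⁻¹ = [[1, 3], [1, 2]], and A = P·diag(3, 2)·P⁻¹.
Then A^5 = P·diag(243, 32)·P⁻¹ = [[-486, 96], [243, -32]] · [[1, 3], [1, 2]] = [[-390, -1266], [211, 665]].

211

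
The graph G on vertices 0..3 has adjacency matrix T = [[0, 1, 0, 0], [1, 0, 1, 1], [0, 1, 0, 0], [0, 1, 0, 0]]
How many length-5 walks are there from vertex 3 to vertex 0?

0

The number of length-5 walks from vertex 3 to vertex 0 is entry (3,0) of T⁵, where T is the adjacency matrix.
T² = [[1, 0, 1, 1], [0, 3, 0, 0], [1, 0, 1, 1], [1, 0, 1, 1]]
T³ = [[0, 3, 0, 0], [3, 0, 3, 3], [0, 3, 0, 0], [0, 3, 0, 0]]
T⁴ = [[3, 0, 3, 3], [0, 9, 0, 0], [3, 0, 3, 3], [3, 0, 3, 3]]
T⁵ = [[0, 9, 0, 0], [9, 0, 9, 9], [0, 9, 0, 0], [0, 9, 0, 0]]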